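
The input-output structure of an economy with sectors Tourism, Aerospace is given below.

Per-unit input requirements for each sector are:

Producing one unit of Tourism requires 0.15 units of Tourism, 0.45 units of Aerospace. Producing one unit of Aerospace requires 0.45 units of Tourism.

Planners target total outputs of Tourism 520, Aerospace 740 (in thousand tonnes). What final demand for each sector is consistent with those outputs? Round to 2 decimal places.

d_1 = 109.00, d_2 = 506.00

I − A =
  [   0.85    -0.45]
  [  -0.45     1.00]
d = (I − A) x:
  d_1 = (+0.85)·520 + (-0.45)·740 = 109.00
  d_2 = (-0.45)·520 + (+1.00)·740 = 506.00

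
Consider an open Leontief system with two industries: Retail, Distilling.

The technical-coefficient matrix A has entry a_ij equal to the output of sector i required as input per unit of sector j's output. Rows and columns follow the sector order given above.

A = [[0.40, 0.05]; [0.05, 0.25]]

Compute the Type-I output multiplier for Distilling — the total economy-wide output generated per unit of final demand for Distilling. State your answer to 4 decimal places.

m_2 = 1.4525

I − A =
  [   0.60    -0.05]
  [  -0.05     0.75]
det(I−A) = (0.60)(0.75) − (-0.05)(-0.05) = 0.4475
adj(I−A) = [[0.75, 0.05], [0.05, 0.60]]
(I − A)⁻¹ = adj(I−A) / det(I−A) ≈
  [   1.67598     0.11173]
  [   0.11173     1.34078]
The output multiplier for sector j is the column-j sum of the Leontief inverse (I − A)⁻¹ = adj(I−A) / det(I−A).
Column 2 of adj(I−A): (0.05, 0.60); det(I−A) = 0.4475.
m_2 = (0.05 + 0.60) / 0.4475 = 0.65 / 0.4475 ≈ 1.4525.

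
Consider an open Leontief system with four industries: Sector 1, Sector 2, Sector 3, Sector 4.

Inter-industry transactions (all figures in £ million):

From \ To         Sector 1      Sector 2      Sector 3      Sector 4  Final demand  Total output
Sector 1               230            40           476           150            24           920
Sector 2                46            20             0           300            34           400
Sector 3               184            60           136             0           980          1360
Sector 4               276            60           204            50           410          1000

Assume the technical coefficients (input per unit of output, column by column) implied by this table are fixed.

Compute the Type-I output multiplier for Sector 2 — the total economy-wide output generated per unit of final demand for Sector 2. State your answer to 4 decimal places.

m_2 = 2.1495

Technical coefficients a_ij = z_ij / X_j:
  a_11 = 230/920 = 0.25, a_21 = 46/920 = 0.05, a_31 = 184/920 = 0.20, a_41 = 276/920 = 0.30
  a_12 = 40/400 = 0.10, a_22 = 20/400 = 0.05, a_32 = 60/400 = 0.15, a_42 = 60/400 = 0.15
  a_13 = 476/1360 = 0.35, a_23 = 0/1360 = 0.00, a_33 = 136/1360 = 0.10, a_43 = 204/1360 = 0.15
  a_14 = 150/1000 = 0.15, a_24 = 300/1000 = 0.30, a_34 = 0/1000 = 0.00, a_44 = 50/1000 = 0.05
I − A =
  [   0.75    -0.10    -0.35    -0.15]
  [  -0.05     0.95     0.00    -0.30]
  [  -0.20    -0.15     0.90     0.00]
  [  -0.30    -0.15    -0.15     0.95]
Compute the cofactors C_ij = (−1)^(i+j)·(3×3 minor ij) of I−A; the adjugate is their transpose:
adj(I−A) = Cᵀ =
  [ 0.765000   0.159000   0.326000   0.171000]
  [ 0.132750   0.529750   0.083000   0.188250]
  [ 0.192125   0.123625   0.585500   0.069375]
  [ 0.292875   0.153375   0.208500   0.567625]
det(I−A) = Σ_j (I−A)_1j·C_1j = (0.75)(0.765000) + (-0.10)(0.132750) + (-0.35)(0.192125) + (-0.15)(0.292875) = 0.4493
(I − A)⁻¹ = adj(I−A) / det(I−A) ≈
  [   1.70265     0.35388     0.72557     0.38059]
  [   0.29546     1.17906     0.18473     0.41899]
  [   0.42761     0.27515     1.30314     0.15441]
  [   0.65185     0.34136     0.46406     1.26335]
The output multiplier for sector j is the column-j sum of the Leontief inverse (I − A)⁻¹ = adj(I−A) / det(I−A).
Column 2 of adj(I−A): (0.159000, 0.529750, 0.123625, 0.153375); det(I−A) = 0.4493.
m_2 = (0.159000 + 0.529750 + 0.123625 + 0.153375) / 0.4493 = 0.96575 / 0.4493 ≈ 2.1495.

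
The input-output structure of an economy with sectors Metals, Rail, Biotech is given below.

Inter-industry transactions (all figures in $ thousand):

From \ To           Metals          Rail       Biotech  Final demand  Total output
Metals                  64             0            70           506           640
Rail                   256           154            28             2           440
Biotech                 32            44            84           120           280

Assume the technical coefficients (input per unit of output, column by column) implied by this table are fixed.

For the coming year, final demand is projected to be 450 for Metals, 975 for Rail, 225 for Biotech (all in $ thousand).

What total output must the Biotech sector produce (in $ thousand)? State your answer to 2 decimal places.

Technical coefficients a_ij = z_ij / X_j:
  a_11 = 64/640 = 0.10, a_21 = 256/640 = 0.40, a_31 = 32/640 = 0.05
  a_12 = 0/440 = 0.00, a_22 = 154/440 = 0.35, a_32 = 44/440 = 0.10
  a_13 = 70/280 = 0.25, a_23 = 28/280 = 0.10, a_33 = 84/280 = 0.30
I − A =
  [   0.90     0.00    -0.25]
  [  -0.40     0.65    -0.10]
  [  -0.05    -0.10     0.70]
Cofactors of I−A, C_ij = (−1)^(i+j)·(minor ij) (rows/columns in the sector order above):
  C_11 = (0.65)(0.70) − (-0.10)(-0.10) = 0.4450
  C_12 = −[(-0.40)(0.70) − (-0.10)(-0.05)] = 0.2850
  C_13 = (-0.40)(-0.10) − (0.65)(-0.05) = 0.0725
  C_21 = −[(0.00)(0.70) − (-0.25)(-0.10)] = 0.0250
  C_22 = (0.90)(0.70) − (-0.25)(-0.05) = 0.6175
  C_23 = −[(0.90)(-0.10) − (0.00)(-0.05)] = 0.0900
  C_31 = (0.00)(-0.10) − (-0.25)(0.65) = 0.1625
  C_32 = −[(0.90)(-0.10) − (-0.25)(-0.40)] = 0.1900
  C_33 = (0.90)(0.65) − (0.00)(-0.40) = 0.5850
det(I−A) = Σ_j (I−A)_1j·C_1j = (0.90)(0.4450) + (0.00)(0.2850) + (-0.25)(0.0725) = 0.382375
adj(I−A) = Cᵀ =
  [ 0.4450   0.0250   0.1625]
  [ 0.2850   0.6175   0.1900]
  [ 0.0725   0.0900   0.5850]
(I − A)⁻¹ = adj(I−A) / det(I−A) ≈
  [   1.1638     0.0654     0.4250]
  [   0.7453     1.6149     0.4969]
  [   0.1896     0.2354     1.5299]
x = (I − A)⁻¹ d = adj(I−A)·d / det(I−A), with det(I−A) = 0.382375:
  x_1 = (0.4450·450 + 0.0250·975 + 0.1625·225) / 0.382375 = 261.1875 / 0.382375 ≈ 683.07
  x_2 = (0.2850·450 + 0.6175·975 + 0.1900·225) / 0.382375 = 773.0625 / 0.382375 ≈ 2021.74
  x_3 = (0.0725·450 + 0.0900·975 + 0.5850·225) / 0.382375 = 252.00 / 0.382375 ≈ 659.04

x_3 = 659.04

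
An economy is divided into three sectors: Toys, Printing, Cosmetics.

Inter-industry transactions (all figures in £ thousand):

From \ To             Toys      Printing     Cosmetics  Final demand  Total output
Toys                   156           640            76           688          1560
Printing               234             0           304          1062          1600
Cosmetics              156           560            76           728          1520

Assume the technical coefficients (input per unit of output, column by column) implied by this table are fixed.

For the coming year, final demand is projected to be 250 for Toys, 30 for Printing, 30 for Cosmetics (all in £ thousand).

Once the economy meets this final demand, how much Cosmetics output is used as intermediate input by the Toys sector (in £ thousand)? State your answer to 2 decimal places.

z_CT = 32.78

Technical coefficients a_ij = z_ij / X_j:
  a_TT = 156/1560 = 0.10, a_PT = 234/1560 = 0.15, a_CT = 156/1560 = 0.10
  a_TP = 640/1600 = 0.40, a_PP = 0/1600 = 0.00, a_CP = 560/1600 = 0.35
  a_TC = 76/1520 = 0.05, a_PC = 304/1520 = 0.20, a_CC = 76/1520 = 0.05
I − A =
  [   0.90    -0.40    -0.05]
  [  -0.15     1.00    -0.20]
  [  -0.10    -0.35     0.95]
Cofactors of I−A, C_ij = (−1)^(i+j)·(minor ij) (rows/columns in the sector order above):
  C_11 = (1.00)(0.95) − (-0.20)(-0.35) = 0.8800
  C_12 = −[(-0.15)(0.95) − (-0.20)(-0.10)] = 0.1625
  C_13 = (-0.15)(-0.35) − (1.00)(-0.10) = 0.1525
  C_21 = −[(-0.40)(0.95) − (-0.05)(-0.35)] = 0.3975
  C_22 = (0.90)(0.95) − (-0.05)(-0.10) = 0.8500
  C_23 = −[(0.90)(-0.35) − (-0.40)(-0.10)] = 0.3550
  C_31 = (-0.40)(-0.20) − (-0.05)(1.00) = 0.1300
  C_32 = −[(0.90)(-0.20) − (-0.05)(-0.15)] = 0.1875
  C_33 = (0.90)(1.00) − (-0.40)(-0.15) = 0.8400
det(I−A) = Σ_j (I−A)_1j·C_1j = (0.90)(0.8800) + (-0.40)(0.1625) + (-0.05)(0.1525) = 0.719375
adj(I−A) = Cᵀ =
  [ 0.8800   0.3975   0.1300]
  [ 0.1625   0.8500   0.1875]
  [ 0.1525   0.3550   0.8400]
(I − A)⁻¹ = adj(I−A) / det(I−A) ≈
  [   1.2233     0.5526     0.1807]
  [   0.2259     1.1816     0.2606]
  [   0.2120     0.4935     1.1677]
First solve x = (I − A)⁻¹ d = adj(I−A)·d / det(I−A); in particular x_T = (0.8800·250 + 0.3975·30 + 0.1300·30) / 0.719375 = 235.825 / 0.719375 ≈ 327.8193.
Intermediate flow from C to T: z_CT = a_CT · x_T = 0.10 × 235.825 / 0.719375 = 23.5825 / 0.719375 ≈ 32.78.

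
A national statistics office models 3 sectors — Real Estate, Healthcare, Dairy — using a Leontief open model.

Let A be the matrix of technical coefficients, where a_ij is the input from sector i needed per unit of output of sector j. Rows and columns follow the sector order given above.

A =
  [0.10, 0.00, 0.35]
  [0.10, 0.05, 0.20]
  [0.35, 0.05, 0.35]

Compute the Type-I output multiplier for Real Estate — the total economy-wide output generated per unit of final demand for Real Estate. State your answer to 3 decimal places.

I − A =
  [   0.90     0.00    -0.35]
  [  -0.10     0.95    -0.20]
  [  -0.35    -0.05     0.65]
Cofactors of I−A, C_ij = (−1)^(i+j)·(minor ij) (rows/columns in the sector order above):
  C_11 = (0.95)(0.65) − (-0.20)(-0.05) = 0.6075
  C_12 = −[(-0.10)(0.65) − (-0.20)(-0.35)] = 0.1350
  C_13 = (-0.10)(-0.05) − (0.95)(-0.35) = 0.3375
  C_21 = −[(0.00)(0.65) − (-0.35)(-0.05)] = 0.0175
  C_22 = (0.90)(0.65) − (-0.35)(-0.35) = 0.4625
  C_23 = −[(0.90)(-0.05) − (0.00)(-0.35)] = 0.0450
  C_31 = (0.00)(-0.20) − (-0.35)(0.95) = 0.3325
  C_32 = −[(0.90)(-0.20) − (-0.35)(-0.10)] = 0.2150
  C_33 = (0.90)(0.95) − (0.00)(-0.10) = 0.8550
det(I−A) = Σ_j (I−A)_1j·C_1j = (0.90)(0.6075) + (0.00)(0.1350) + (-0.35)(0.3375) = 0.428625
adj(I−A) = Cᵀ =
  [ 0.6075   0.0175   0.3325]
  [ 0.1350   0.4625   0.2150]
  [ 0.3375   0.0450   0.8550]
(I − A)⁻¹ = adj(I−A) / det(I−A) ≈
  [   1.4173     0.0408     0.7757]
  [   0.3150     1.0790     0.5016]
  [   0.7874     0.1050     1.9948]
The output multiplier for sector j is the column-j sum of the Leontief inverse (I − A)⁻¹ = adj(I−A) / det(I−A).
Column 1 of adj(I−A): (0.6075, 0.1350, 0.3375); det(I−A) = 0.428625.
m_1 = (0.6075 + 0.1350 + 0.3375) / 0.428625 = 1.08 / 0.428625 ≈ 2.520.

m_1 = 2.520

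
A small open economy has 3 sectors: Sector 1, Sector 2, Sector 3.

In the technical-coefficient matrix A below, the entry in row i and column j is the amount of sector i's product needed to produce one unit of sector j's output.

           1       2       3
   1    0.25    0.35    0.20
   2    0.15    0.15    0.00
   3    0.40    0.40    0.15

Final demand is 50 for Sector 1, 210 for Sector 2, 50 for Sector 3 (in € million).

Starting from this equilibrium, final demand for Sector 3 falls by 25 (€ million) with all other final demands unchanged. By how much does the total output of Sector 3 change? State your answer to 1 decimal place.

Δx_3 = -35.1

I − A =
  [   0.75    -0.35    -0.20]
  [  -0.15     0.85     0.00]
  [  -0.40    -0.40     0.85]
Cofactors of I−A, C_ij = (−1)^(i+j)·(minor ij) (rows/columns in the sector order above):
  C_11 = (0.85)(0.85) − (0.00)(-0.40) = 0.7225
  C_12 = −[(-0.15)(0.85) − (0.00)(-0.40)] = 0.1275
  C_13 = (-0.15)(-0.40) − (0.85)(-0.40) = 0.4000
  C_21 = −[(-0.35)(0.85) − (-0.20)(-0.40)] = 0.3775
  C_22 = (0.75)(0.85) − (-0.20)(-0.40) = 0.5575
  C_23 = −[(0.75)(-0.40) − (-0.35)(-0.40)] = 0.4400
  C_31 = (-0.35)(0.00) − (-0.20)(0.85) = 0.1700
  C_32 = −[(0.75)(0.00) − (-0.20)(-0.15)] = 0.0300
  C_33 = (0.75)(0.85) − (-0.35)(-0.15) = 0.5850
det(I−A) = Σ_j (I−A)_1j·C_1j = (0.75)(0.7225) + (-0.35)(0.1275) + (-0.20)(0.4000) = 0.41725
adj(I−A) = Cᵀ =
  [ 0.7225   0.3775   0.1700]
  [ 0.1275   0.5575   0.0300]
  [ 0.4000   0.4400   0.5850]
(I − A)⁻¹ = adj(I−A) / det(I−A) ≈
  [   1.7316     0.9047     0.4074]
  [   0.3056     1.3361     0.0719]
  [   0.9587     1.0545     1.4020]
Δx = (I − A)⁻¹ Δd with Δd having -25 in the Sector 3 component and 0 elsewhere.
So Δx_3 = L_33 · (-25), where L_33 = adj(I−A)_33 / det(I−A) = 0.5850 / 0.41725.
Δx_3 = 0.5850 × (-25) / 0.41725 = -14.625 / 0.41725 ≈ -35.1.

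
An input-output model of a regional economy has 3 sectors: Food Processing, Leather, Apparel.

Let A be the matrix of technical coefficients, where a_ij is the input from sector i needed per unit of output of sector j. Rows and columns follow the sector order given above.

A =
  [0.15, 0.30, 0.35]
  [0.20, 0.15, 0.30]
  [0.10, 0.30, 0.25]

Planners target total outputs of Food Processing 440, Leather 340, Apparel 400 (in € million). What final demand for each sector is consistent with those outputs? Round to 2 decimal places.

I − A =
  [   0.85    -0.30    -0.35]
  [  -0.20     0.85    -0.30]
  [  -0.10    -0.30     0.75]
d = (I − A) x:
  d_F = (+0.85)·440 + (-0.30)·340 + (-0.35)·400 = 132.00
  d_L = (-0.20)·440 + (+0.85)·340 + (-0.30)·400 = 81.00
  d_A = (-0.10)·440 + (-0.30)·340 + (+0.75)·400 = 154.00

d_F = 132.00, d_L = 81.00, d_A = 154.00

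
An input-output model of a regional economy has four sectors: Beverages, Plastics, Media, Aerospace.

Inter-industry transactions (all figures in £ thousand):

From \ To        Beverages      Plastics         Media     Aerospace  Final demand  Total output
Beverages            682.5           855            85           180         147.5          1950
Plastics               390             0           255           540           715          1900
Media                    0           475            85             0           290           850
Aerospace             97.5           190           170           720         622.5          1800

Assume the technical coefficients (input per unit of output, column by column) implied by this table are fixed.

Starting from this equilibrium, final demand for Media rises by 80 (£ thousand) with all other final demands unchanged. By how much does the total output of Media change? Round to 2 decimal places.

Δx_M = 105.55

Technical coefficients a_ij = z_ij / X_j:
  a_BB = 682.5/1950 = 0.35, a_PB = 390/1950 = 0.20, a_MB = 0/1950 = 0.00, a_AB = 97.5/1950 = 0.05
  a_BP = 855/1900 = 0.45, a_PP = 0/1900 = 0.00, a_MP = 475/1900 = 0.25, a_AP = 190/1900 = 0.10
  a_BM = 85/850 = 0.10, a_PM = 255/850 = 0.30, a_MM = 85/850 = 0.10, a_AM = 170/850 = 0.20
  a_BA = 180/1800 = 0.10, a_PA = 540/1800 = 0.30, a_MA = 0/1800 = 0.00, a_AA = 720/1800 = 0.40
I − A =
  [   0.65    -0.45    -0.10    -0.10]
  [  -0.20     1.00    -0.30    -0.30]
  [   0.00    -0.25     0.90     0.00]
  [  -0.05    -0.10    -0.20     0.60]
Compute the cofactors C_ij = (−1)^(i+j)·(3×3 minor ij) of I−A; the adjugate is their transpose:
adj(I−A) = Cᵀ =
  [ 0.45300   0.27200   0.18800   0.21150]
  [ 0.12150   0.34650   0.17200   0.19350]
  [ 0.03375   0.09625   0.30275   0.05375]
  [ 0.06925   0.11250   0.14525   0.45025]
det(I−A) = Σ_j (I−A)_1j·C_1j = (0.65)(0.45300) + (-0.45)(0.12150) + (-0.10)(0.03375) + (-0.10)(0.06925) = 0.229475
(I − A)⁻¹ = adj(I−A) / det(I−A) ≈
  [   1.9741     1.1853     0.8193     0.9217]
  [   0.5295     1.5100     0.7495     0.8432]
  [   0.1471     0.4194     1.3193     0.2342]
  [   0.3018     0.4902     0.6330     1.9621]
Δx = (I − A)⁻¹ Δd with Δd having +80 in the Media component and 0 elsewhere.
So Δx_M = L_MM · (+80), where L_MM = adj(I−A)_MM / det(I−A) = 0.30275 / 0.229475.
Δx_M = 0.30275 × (+80) / 0.229475 = 24.22 / 0.229475 ≈ 105.55.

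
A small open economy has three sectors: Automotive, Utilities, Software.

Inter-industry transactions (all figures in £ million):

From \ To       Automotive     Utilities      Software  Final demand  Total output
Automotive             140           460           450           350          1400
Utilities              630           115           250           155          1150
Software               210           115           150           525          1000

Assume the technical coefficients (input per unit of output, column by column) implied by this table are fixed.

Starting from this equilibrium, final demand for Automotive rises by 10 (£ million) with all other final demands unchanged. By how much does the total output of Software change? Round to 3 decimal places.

Technical coefficients a_ij = z_ij / X_j:
  a_AA = 140/1400 = 0.10, a_UA = 630/1400 = 0.45, a_SA = 210/1400 = 0.15
  a_AU = 460/1150 = 0.40, a_UU = 115/1150 = 0.10, a_SU = 115/1150 = 0.10
  a_AS = 450/1000 = 0.45, a_US = 250/1000 = 0.25, a_SS = 150/1000 = 0.15
I − A =
  [   0.90    -0.40    -0.45]
  [  -0.45     0.90    -0.25]
  [  -0.15    -0.10     0.85]
Cofactors of I−A, C_ij = (−1)^(i+j)·(minor ij) (rows/columns in the sector order above):
  C_11 = (0.90)(0.85) − (-0.25)(-0.10) = 0.7400
  C_12 = −[(-0.45)(0.85) − (-0.25)(-0.15)] = 0.4200
  C_13 = (-0.45)(-0.10) − (0.90)(-0.15) = 0.1800
  C_21 = −[(-0.40)(0.85) − (-0.45)(-0.10)] = 0.3850
  C_22 = (0.90)(0.85) − (-0.45)(-0.15) = 0.6975
  C_23 = −[(0.90)(-0.10) − (-0.40)(-0.15)] = 0.1500
  C_31 = (-0.40)(-0.25) − (-0.45)(0.90) = 0.5050
  C_32 = −[(0.90)(-0.25) − (-0.45)(-0.45)] = 0.4275
  C_33 = (0.90)(0.90) − (-0.40)(-0.45) = 0.6300
det(I−A) = Σ_j (I−A)_1j·C_1j = (0.90)(0.7400) + (-0.40)(0.4200) + (-0.45)(0.1800) = 0.4170
adj(I−A) = Cᵀ =
  [ 0.7400   0.3850   0.5050]
  [ 0.4200   0.6975   0.4275]
  [ 0.1800   0.1500   0.6300]
(I − A)⁻¹ = adj(I−A) / det(I−A) ≈
  [   1.7746     0.9233     1.2110]
  [   1.0072     1.6727     1.0252]
  [   0.4317     0.3597     1.5108]
Δx = (I − A)⁻¹ Δd with Δd having +10 in the Automotive component and 0 elsewhere.
So Δx_S = L_SA · (+10), where L_SA = adj(I−A)_SA / det(I−A) = 0.1800 / 0.4170.
Δx_S = 0.1800 × (+10) / 0.4170 = 1.80 / 0.4170 ≈ 4.317.

Δx_S = 4.317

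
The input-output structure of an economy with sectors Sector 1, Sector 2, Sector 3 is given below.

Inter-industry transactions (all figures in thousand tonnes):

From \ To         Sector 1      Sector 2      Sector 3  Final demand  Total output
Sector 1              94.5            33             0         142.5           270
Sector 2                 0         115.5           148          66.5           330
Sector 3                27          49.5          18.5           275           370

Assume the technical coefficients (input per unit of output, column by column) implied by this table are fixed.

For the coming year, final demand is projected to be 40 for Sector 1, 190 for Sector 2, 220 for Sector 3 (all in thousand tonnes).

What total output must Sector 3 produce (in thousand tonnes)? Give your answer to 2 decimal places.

Technical coefficients a_ij = z_ij / X_j:
  a_11 = 94.5/270 = 0.35, a_21 = 0/270 = 0.00, a_31 = 27/270 = 0.10
  a_12 = 33/330 = 0.10, a_22 = 115.5/330 = 0.35, a_32 = 49.5/330 = 0.15
  a_13 = 0/370 = 0.00, a_23 = 148/370 = 0.40, a_33 = 18.5/370 = 0.05
I − A =
  [   0.65    -0.10     0.00]
  [   0.00     0.65    -0.40]
  [  -0.10    -0.15     0.95]
Cofactors of I−A, C_ij = (−1)^(i+j)·(minor ij) (rows/columns in the sector order above):
  C_11 = (0.65)(0.95) − (-0.40)(-0.15) = 0.5575
  C_12 = −[(0.00)(0.95) − (-0.40)(-0.10)] = 0.0400
  C_13 = (0.00)(-0.15) − (0.65)(-0.10) = 0.0650
  C_21 = −[(-0.10)(0.95) − (0.00)(-0.15)] = 0.0950
  C_22 = (0.65)(0.95) − (0.00)(-0.10) = 0.6175
  C_23 = −[(0.65)(-0.15) − (-0.10)(-0.10)] = 0.1075
  C_31 = (-0.10)(-0.40) − (0.00)(0.65) = 0.0400
  C_32 = −[(0.65)(-0.40) − (0.00)(0.00)] = 0.2600
  C_33 = (0.65)(0.65) − (-0.10)(0.00) = 0.4225
det(I−A) = Σ_j (I−A)_1j·C_1j = (0.65)(0.5575) + (-0.10)(0.0400) + (0.00)(0.0650) = 0.358375
adj(I−A) = Cᵀ =
  [ 0.5575   0.0950   0.0400]
  [ 0.0400   0.6175   0.2600]
  [ 0.0650   0.1075   0.4225]
(I − A)⁻¹ = adj(I−A) / det(I−A) ≈
  [   1.5556     0.2651     0.1116]
  [   0.1116     1.7231     0.7255]
  [   0.1814     0.3000     1.1789]
x = (I − A)⁻¹ d = adj(I−A)·d / det(I−A), with det(I−A) = 0.358375:
  x_1 = (0.5575·40 + 0.0950·190 + 0.0400·220) / 0.358375 = 49.15 / 0.358375 ≈ 137.15
  x_2 = (0.0400·40 + 0.6175·190 + 0.2600·220) / 0.358375 = 176.125 / 0.358375 ≈ 491.45
  x_3 = (0.0650·40 + 0.1075·190 + 0.4225·220) / 0.358375 = 115.975 / 0.358375 ≈ 323.61

x_3 = 323.61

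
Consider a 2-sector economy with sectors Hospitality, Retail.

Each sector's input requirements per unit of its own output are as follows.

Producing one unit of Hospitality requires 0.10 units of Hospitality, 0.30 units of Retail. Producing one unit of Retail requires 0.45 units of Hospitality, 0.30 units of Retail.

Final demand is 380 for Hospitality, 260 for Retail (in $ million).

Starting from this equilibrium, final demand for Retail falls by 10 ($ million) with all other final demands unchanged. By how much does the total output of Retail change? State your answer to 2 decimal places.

I − A =
  [   0.90    -0.45]
  [  -0.30     0.70]
det(I−A) = (0.90)(0.70) − (-0.45)(-0.30) = 0.4950
adj(I−A) = [[0.70, 0.45], [0.30, 0.90]]
(I − A)⁻¹ = adj(I−A) / det(I−A) ≈
  [   1.4141     0.9091]
  [   0.6061     1.8182]
Δx = (I − A)⁻¹ Δd with Δd having -10 in the Retail component and 0 elsewhere.
So Δx_R = L_RR · (-10), where L_RR = adj(I−A)_RR / det(I−A) = 0.90 / 0.4950.
Δx_R = 0.90 × (-10) / 0.4950 = -9.00 / 0.4950 ≈ -18.18.

Δx_R = -18.18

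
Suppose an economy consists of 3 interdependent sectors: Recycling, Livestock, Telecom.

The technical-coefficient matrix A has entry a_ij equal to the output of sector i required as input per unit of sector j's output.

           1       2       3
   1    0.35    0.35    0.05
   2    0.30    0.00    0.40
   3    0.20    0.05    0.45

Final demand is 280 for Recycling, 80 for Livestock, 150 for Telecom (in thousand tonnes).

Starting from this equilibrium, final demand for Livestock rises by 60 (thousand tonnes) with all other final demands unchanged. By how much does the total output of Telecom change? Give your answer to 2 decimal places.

Δx_3 = 24.80

I − A =
  [   0.65    -0.35    -0.05]
  [  -0.30     1.00    -0.40]
  [  -0.20    -0.05     0.55]
Cofactors of I−A, C_ij = (−1)^(i+j)·(minor ij) (rows/columns in the sector order above):
  C_11 = (1.00)(0.55) − (-0.40)(-0.05) = 0.5300
  C_12 = −[(-0.30)(0.55) − (-0.40)(-0.20)] = 0.2450
  C_13 = (-0.30)(-0.05) − (1.00)(-0.20) = 0.2150
  C_21 = −[(-0.35)(0.55) − (-0.05)(-0.05)] = 0.1950
  C_22 = (0.65)(0.55) − (-0.05)(-0.20) = 0.3475
  C_23 = −[(0.65)(-0.05) − (-0.35)(-0.20)] = 0.1025
  C_31 = (-0.35)(-0.40) − (-0.05)(1.00) = 0.1900
  C_32 = −[(0.65)(-0.40) − (-0.05)(-0.30)] = 0.2750
  C_33 = (0.65)(1.00) − (-0.35)(-0.30) = 0.5450
det(I−A) = Σ_j (I−A)_1j·C_1j = (0.65)(0.5300) + (-0.35)(0.2450) + (-0.05)(0.2150) = 0.2480
adj(I−A) = Cᵀ =
  [ 0.5300   0.1950   0.1900]
  [ 0.2450   0.3475   0.2750]
  [ 0.2150   0.1025   0.5450]
(I − A)⁻¹ = adj(I−A) / det(I−A) ≈
  [   2.1371     0.7863     0.7661]
  [   0.9879     1.4012     1.1089]
  [   0.8669     0.4133     2.1976]
Δx = (I − A)⁻¹ Δd with Δd having +60 in the Livestock component and 0 elsewhere.
So Δx_3 = L_32 · (+60), where L_32 = adj(I−A)_32 / det(I−A) = 0.1025 / 0.2480.
Δx_3 = 0.1025 × (+60) / 0.2480 = 6.15 / 0.2480 ≈ 24.80.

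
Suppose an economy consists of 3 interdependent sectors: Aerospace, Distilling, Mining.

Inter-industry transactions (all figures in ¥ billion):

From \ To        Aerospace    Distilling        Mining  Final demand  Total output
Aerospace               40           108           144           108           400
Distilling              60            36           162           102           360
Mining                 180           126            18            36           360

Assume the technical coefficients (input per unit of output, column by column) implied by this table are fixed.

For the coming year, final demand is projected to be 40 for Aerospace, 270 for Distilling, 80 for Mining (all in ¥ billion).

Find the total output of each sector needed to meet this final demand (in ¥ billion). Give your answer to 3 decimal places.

Technical coefficients a_ij = z_ij / X_j:
  a_11 = 40/400 = 0.10, a_21 = 60/400 = 0.15, a_31 = 180/400 = 0.45
  a_12 = 108/360 = 0.30, a_22 = 36/360 = 0.10, a_32 = 126/360 = 0.35
  a_13 = 144/360 = 0.40, a_23 = 162/360 = 0.45, a_33 = 18/360 = 0.05
I − A =
  [   0.90    -0.30    -0.40]
  [  -0.15     0.90    -0.45]
  [  -0.45    -0.35     0.95]
Cofactors of I−A, C_ij = (−1)^(i+j)·(minor ij) (rows/columns in the sector order above):
  C_11 = (0.90)(0.95) − (-0.45)(-0.35) = 0.6975
  C_12 = −[(-0.15)(0.95) − (-0.45)(-0.45)] = 0.3450
  C_13 = (-0.15)(-0.35) − (0.90)(-0.45) = 0.4575
  C_21 = −[(-0.30)(0.95) − (-0.40)(-0.35)] = 0.4250
  C_22 = (0.90)(0.95) − (-0.40)(-0.45) = 0.6750
  C_23 = −[(0.90)(-0.35) − (-0.30)(-0.45)] = 0.4500
  C_31 = (-0.30)(-0.45) − (-0.40)(0.90) = 0.4950
  C_32 = −[(0.90)(-0.45) − (-0.40)(-0.15)] = 0.4650
  C_33 = (0.90)(0.90) − (-0.30)(-0.15) = 0.7650
det(I−A) = Σ_j (I−A)_1j·C_1j = (0.90)(0.6975) + (-0.30)(0.3450) + (-0.40)(0.4575) = 0.34125
adj(I−A) = Cᵀ =
  [ 0.6975   0.4250   0.4950]
  [ 0.3450   0.6750   0.4650]
  [ 0.4575   0.4500   0.7650]
(I − A)⁻¹ = adj(I−A) / det(I−A) ≈
  [   2.0440     1.2454     1.4505]
  [   1.0110     1.9780     1.3626]
  [   1.3407     1.3187     2.2418]
x = (I − A)⁻¹ d = adj(I−A)·d / det(I−A), with det(I−A) = 0.34125:
  x_1 = (0.6975·40 + 0.4250·270 + 0.4950·80) / 0.34125 = 182.25 / 0.34125 ≈ 534.066
  x_2 = (0.3450·40 + 0.6750·270 + 0.4650·80) / 0.34125 = 233.25 / 0.34125 ≈ 683.516
  x_3 = (0.4575·40 + 0.4500·270 + 0.7650·80) / 0.34125 = 201.00 / 0.34125 ≈ 589.011

x_1 = 534.066, x_2 = 683.516, x_3 = 589.011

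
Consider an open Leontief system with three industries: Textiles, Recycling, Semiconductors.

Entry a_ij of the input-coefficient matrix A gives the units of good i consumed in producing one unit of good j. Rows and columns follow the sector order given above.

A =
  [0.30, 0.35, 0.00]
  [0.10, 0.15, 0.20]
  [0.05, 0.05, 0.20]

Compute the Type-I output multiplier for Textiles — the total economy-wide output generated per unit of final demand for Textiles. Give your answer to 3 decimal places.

I − A =
  [   0.70    -0.35     0.00]
  [  -0.10     0.85    -0.20]
  [  -0.05    -0.05     0.80]
Cofactors of I−A, C_ij = (−1)^(i+j)·(minor ij) (rows/columns in the sector order above):
  C_11 = (0.85)(0.80) − (-0.20)(-0.05) = 0.6700
  C_12 = −[(-0.10)(0.80) − (-0.20)(-0.05)] = 0.0900
  C_13 = (-0.10)(-0.05) − (0.85)(-0.05) = 0.0475
  C_21 = −[(-0.35)(0.80) − (0.00)(-0.05)] = 0.2800
  C_22 = (0.70)(0.80) − (0.00)(-0.05) = 0.5600
  C_23 = −[(0.70)(-0.05) − (-0.35)(-0.05)] = 0.0525
  C_31 = (-0.35)(-0.20) − (0.00)(0.85) = 0.0700
  C_32 = −[(0.70)(-0.20) − (0.00)(-0.10)] = 0.1400
  C_33 = (0.70)(0.85) − (-0.35)(-0.10) = 0.5600
det(I−A) = Σ_j (I−A)_1j·C_1j = (0.70)(0.6700) + (-0.35)(0.0900) + (0.00)(0.0475) = 0.4375
adj(I−A) = Cᵀ =
  [ 0.6700   0.2800   0.0700]
  [ 0.0900   0.5600   0.1400]
  [ 0.0475   0.0525   0.5600]
(I − A)⁻¹ = adj(I−A) / det(I−A) ≈
  [   1.5314     0.6400     0.1600]
  [   0.2057     1.2800     0.3200]
  [   0.1086     0.1200     1.2800]
The output multiplier for sector j is the column-j sum of the Leontief inverse (I − A)⁻¹ = adj(I−A) / det(I−A).
Column T of adj(I−A): (0.6700, 0.0900, 0.0475); det(I−A) = 0.4375.
m_T = (0.6700 + 0.0900 + 0.0475) / 0.4375 = 0.8075 / 0.4375 ≈ 1.846.

m_T = 1.846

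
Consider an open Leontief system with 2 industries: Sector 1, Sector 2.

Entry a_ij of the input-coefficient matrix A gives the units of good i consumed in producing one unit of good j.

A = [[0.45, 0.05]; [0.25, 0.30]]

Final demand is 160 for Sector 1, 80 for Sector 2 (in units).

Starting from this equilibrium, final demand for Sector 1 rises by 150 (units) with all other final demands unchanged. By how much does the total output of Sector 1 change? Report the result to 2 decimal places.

Δx_1 = 281.88

I − A =
  [   0.55    -0.05]
  [  -0.25     0.70]
det(I−A) = (0.55)(0.70) − (-0.05)(-0.25) = 0.3725
adj(I−A) = [[0.70, 0.05], [0.25, 0.55]]
(I − A)⁻¹ = adj(I−A) / det(I−A) ≈
  [   1.8792     0.1342]
  [   0.6711     1.4765]
Δx = (I − A)⁻¹ Δd with Δd having +150 in the Sector 1 component and 0 elsewhere.
So Δx_1 = L_11 · (+150), where L_11 = adj(I−A)_11 / det(I−A) = 0.70 / 0.3725.
Δx_1 = 0.70 × (+150) / 0.3725 = 105.00 / 0.3725 ≈ 281.88.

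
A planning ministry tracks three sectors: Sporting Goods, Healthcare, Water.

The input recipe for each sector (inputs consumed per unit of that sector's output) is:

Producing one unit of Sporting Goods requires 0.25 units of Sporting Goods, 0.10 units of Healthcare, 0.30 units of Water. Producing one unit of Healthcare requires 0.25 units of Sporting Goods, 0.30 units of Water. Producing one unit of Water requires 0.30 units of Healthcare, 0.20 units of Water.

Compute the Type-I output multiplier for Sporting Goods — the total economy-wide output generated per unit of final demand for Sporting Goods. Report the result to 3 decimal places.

I − A =
  [   0.75    -0.25     0.00]
  [  -0.10     1.00    -0.30]
  [  -0.30    -0.30     0.80]
Cofactors of I−A, C_ij = (−1)^(i+j)·(minor ij) (rows/columns in the sector order above):
  C_11 = (1.00)(0.80) − (-0.30)(-0.30) = 0.7100
  C_12 = −[(-0.10)(0.80) − (-0.30)(-0.30)] = 0.1700
  C_13 = (-0.10)(-0.30) − (1.00)(-0.30) = 0.3300
  C_21 = −[(-0.25)(0.80) − (0.00)(-0.30)] = 0.2000
  C_22 = (0.75)(0.80) − (0.00)(-0.30) = 0.6000
  C_23 = −[(0.75)(-0.30) − (-0.25)(-0.30)] = 0.3000
  C_31 = (-0.25)(-0.30) − (0.00)(1.00) = 0.0750
  C_32 = −[(0.75)(-0.30) − (0.00)(-0.10)] = 0.2250
  C_33 = (0.75)(1.00) − (-0.25)(-0.10) = 0.7250
det(I−A) = Σ_j (I−A)_1j·C_1j = (0.75)(0.7100) + (-0.25)(0.1700) + (0.00)(0.3300) = 0.4900
adj(I−A) = Cᵀ =
  [ 0.7100   0.2000   0.0750]
  [ 0.1700   0.6000   0.2250]
  [ 0.3300   0.3000   0.7250]
(I − A)⁻¹ = adj(I−A) / det(I−A) ≈
  [   1.4490     0.4082     0.1531]
  [   0.3469     1.2245     0.4592]
  [   0.6735     0.6122     1.4796]
The output multiplier for sector j is the column-j sum of the Leontief inverse (I − A)⁻¹ = adj(I−A) / det(I−A).
Column 1 of adj(I−A): (0.7100, 0.1700, 0.3300); det(I−A) = 0.4900.
m_1 = (0.7100 + 0.1700 + 0.3300) / 0.4900 = 1.21 / 0.4900 ≈ 2.469.

m_1 = 2.469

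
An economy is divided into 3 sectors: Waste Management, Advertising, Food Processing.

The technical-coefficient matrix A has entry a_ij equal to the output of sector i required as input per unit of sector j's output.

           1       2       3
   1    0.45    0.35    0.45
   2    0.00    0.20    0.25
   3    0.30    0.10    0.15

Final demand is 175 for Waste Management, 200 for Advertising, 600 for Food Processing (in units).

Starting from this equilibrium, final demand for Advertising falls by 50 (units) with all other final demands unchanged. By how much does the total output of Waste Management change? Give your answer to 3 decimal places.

I − A =
  [   0.55    -0.35    -0.45]
  [   0.00     0.80    -0.25]
  [  -0.30    -0.10     0.85]
Cofactors of I−A, C_ij = (−1)^(i+j)·(minor ij) (rows/columns in the sector order above):
  C_11 = (0.80)(0.85) − (-0.25)(-0.10) = 0.6550
  C_12 = −[(0.00)(0.85) − (-0.25)(-0.30)] = 0.0750
  C_13 = (0.00)(-0.10) − (0.80)(-0.30) = 0.2400
  C_21 = −[(-0.35)(0.85) − (-0.45)(-0.10)] = 0.3425
  C_22 = (0.55)(0.85) − (-0.45)(-0.30) = 0.3325
  C_23 = −[(0.55)(-0.10) − (-0.35)(-0.30)] = 0.1600
  C_31 = (-0.35)(-0.25) − (-0.45)(0.80) = 0.4475
  C_32 = −[(0.55)(-0.25) − (-0.45)(0.00)] = 0.1375
  C_33 = (0.55)(0.80) − (-0.35)(0.00) = 0.4400
det(I−A) = Σ_j (I−A)_1j·C_1j = (0.55)(0.6550) + (-0.35)(0.0750) + (-0.45)(0.2400) = 0.2260
adj(I−A) = Cᵀ =
  [ 0.6550   0.3425   0.4475]
  [ 0.0750   0.3325   0.1375]
  [ 0.2400   0.1600   0.4400]
(I − A)⁻¹ = adj(I−A) / det(I−A) ≈
  [   2.8982     1.5155     1.9801]
  [   0.3319     1.4712     0.6084]
  [   1.0619     0.7080     1.9469]
Δx = (I − A)⁻¹ Δd with Δd having -50 in the Advertising component and 0 elsewhere.
So Δx_1 = L_12 · (-50), where L_12 = adj(I−A)_12 / det(I−A) = 0.3425 / 0.2260.
Δx_1 = 0.3425 × (-50) / 0.2260 = -17.125 / 0.2260 ≈ -75.774.

Δx_1 = -75.774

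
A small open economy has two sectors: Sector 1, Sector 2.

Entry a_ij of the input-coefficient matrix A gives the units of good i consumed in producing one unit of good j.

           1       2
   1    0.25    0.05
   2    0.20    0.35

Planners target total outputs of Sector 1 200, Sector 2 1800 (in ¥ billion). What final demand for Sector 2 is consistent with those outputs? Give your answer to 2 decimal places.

d_2 = 1130.00

I − A =
  [   0.75    -0.05]
  [  -0.20     0.65]
d = (I − A) x:
  d_1 = (+0.75)·200 + (-0.05)·1800 = 60.00
  d_2 = (-0.20)·200 + (+0.65)·1800 = 1130.00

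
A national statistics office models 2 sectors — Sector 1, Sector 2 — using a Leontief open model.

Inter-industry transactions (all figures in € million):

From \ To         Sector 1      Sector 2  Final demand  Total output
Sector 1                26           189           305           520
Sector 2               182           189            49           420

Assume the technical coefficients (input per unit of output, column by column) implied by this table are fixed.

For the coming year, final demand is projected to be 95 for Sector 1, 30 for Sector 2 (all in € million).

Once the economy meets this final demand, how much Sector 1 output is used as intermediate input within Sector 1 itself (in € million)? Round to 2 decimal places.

z_11 = 9.01

Technical coefficients a_ij = z_ij / X_j:
  a_11 = 26/520 = 0.05, a_21 = 182/520 = 0.35
  a_12 = 189/420 = 0.45, a_22 = 189/420 = 0.45
I − A =
  [   0.95    -0.45]
  [  -0.35     0.55]
det(I−A) = (0.95)(0.55) − (-0.45)(-0.35) = 0.3650
adj(I−A) = [[0.55, 0.45], [0.35, 0.95]]
(I − A)⁻¹ = adj(I−A) / det(I−A) ≈
  [   1.5068     1.2329]
  [   0.9589     2.6027]
First solve x = (I − A)⁻¹ d = adj(I−A)·d / det(I−A); in particular x_1 = (0.55·95 + 0.45·30) / 0.3650 = 65.75 / 0.3650 ≈ 180.1370.
Intermediate flow from 1 to 1: z_11 = a_11 · x_1 = 0.05 × 65.75 / 0.3650 = 3.2875 / 0.3650 ≈ 9.01.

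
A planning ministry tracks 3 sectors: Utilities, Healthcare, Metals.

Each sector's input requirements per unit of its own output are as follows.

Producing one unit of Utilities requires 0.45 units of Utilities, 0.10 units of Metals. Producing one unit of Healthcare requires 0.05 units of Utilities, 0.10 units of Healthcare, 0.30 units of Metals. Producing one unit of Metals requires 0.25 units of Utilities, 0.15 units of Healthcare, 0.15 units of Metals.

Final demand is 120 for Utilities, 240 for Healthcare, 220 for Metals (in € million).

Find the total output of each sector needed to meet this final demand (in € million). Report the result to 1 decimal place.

x_1 = 444.7, x_2 = 338.4, x_3 = 430.6

I − A =
  [   0.55    -0.05    -0.25]
  [   0.00     0.90    -0.15]
  [  -0.10    -0.30     0.85]
Cofactors of I−A, C_ij = (−1)^(i+j)·(minor ij) (rows/columns in the sector order above):
  C_11 = (0.90)(0.85) − (-0.15)(-0.30) = 0.7200
  C_12 = −[(0.00)(0.85) − (-0.15)(-0.10)] = 0.0150
  C_13 = (0.00)(-0.30) − (0.90)(-0.10) = 0.0900
  C_21 = −[(-0.05)(0.85) − (-0.25)(-0.30)] = 0.1175
  C_22 = (0.55)(0.85) − (-0.25)(-0.10) = 0.4425
  C_23 = −[(0.55)(-0.30) − (-0.05)(-0.10)] = 0.1700
  C_31 = (-0.05)(-0.15) − (-0.25)(0.90) = 0.2325
  C_32 = −[(0.55)(-0.15) − (-0.25)(0.00)] = 0.0825
  C_33 = (0.55)(0.90) − (-0.05)(0.00) = 0.4950
det(I−A) = Σ_j (I−A)_1j·C_1j = (0.55)(0.7200) + (-0.05)(0.0150) + (-0.25)(0.0900) = 0.37275
adj(I−A) = Cᵀ =
  [ 0.7200   0.1175   0.2325]
  [ 0.0150   0.4425   0.0825]
  [ 0.0900   0.1700   0.4950]
(I − A)⁻¹ = adj(I−A) / det(I−A) ≈
  [   1.9316     0.3152     0.6237]
  [   0.0402     1.1871     0.2213]
  [   0.2414     0.4561     1.3280]
x = (I − A)⁻¹ d = adj(I−A)·d / det(I−A), with det(I−A) = 0.37275:
  x_1 = (0.7200·120 + 0.1175·240 + 0.2325·220) / 0.37275 = 165.75 / 0.37275 ≈ 444.7
  x_2 = (0.0150·120 + 0.4425·240 + 0.0825·220) / 0.37275 = 126.15 / 0.37275 ≈ 338.4
  x_3 = (0.0900·120 + 0.1700·240 + 0.4950·220) / 0.37275 = 160.50 / 0.37275 ≈ 430.6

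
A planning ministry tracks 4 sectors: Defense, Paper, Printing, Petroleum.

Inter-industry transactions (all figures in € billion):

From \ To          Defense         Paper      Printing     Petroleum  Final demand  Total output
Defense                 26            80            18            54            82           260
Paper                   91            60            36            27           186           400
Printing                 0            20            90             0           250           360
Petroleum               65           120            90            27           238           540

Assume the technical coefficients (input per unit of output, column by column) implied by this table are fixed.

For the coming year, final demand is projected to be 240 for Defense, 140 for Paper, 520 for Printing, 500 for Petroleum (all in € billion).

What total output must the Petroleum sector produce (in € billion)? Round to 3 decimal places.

Technical coefficients a_ij = z_ij / X_j:
  a_11 = 26/260 = 0.10, a_21 = 91/260 = 0.35, a_31 = 0/260 = 0.00, a_41 = 65/260 = 0.25
  a_12 = 80/400 = 0.20, a_22 = 60/400 = 0.15, a_32 = 20/400 = 0.05, a_42 = 120/400 = 0.30
  a_13 = 18/360 = 0.05, a_23 = 36/360 = 0.10, a_33 = 90/360 = 0.25, a_43 = 90/360 = 0.25
  a_14 = 54/540 = 0.10, a_24 = 27/540 = 0.05, a_34 = 0/540 = 0.00, a_44 = 27/540 = 0.05
I − A =
  [   0.90    -0.20    -0.05    -0.10]
  [  -0.35     0.85    -0.10    -0.05]
  [   0.00    -0.05     0.75     0.00]
  [  -0.25    -0.30    -0.25     0.95]
Compute the cofactors C_ij = (−1)^(i+j)·(3×3 minor ij) of I−A; the adjugate is their transpose:
adj(I−A) = Cᵀ =
  [ 0.589000   0.168625   0.085375   0.070875]
  [ 0.258750   0.622500   0.120250   0.060000]
  [ 0.017250   0.041500   0.612500   0.004000]
  [ 0.241250   0.251875   0.221625   0.515875]
det(I−A) = Σ_j (I−A)_1j·C_1j = (0.90)(0.589000) + (-0.20)(0.258750) + (-0.05)(0.017250) + (-0.10)(0.241250) = 0.4533625
(I − A)⁻¹ = adj(I−A) / det(I−A) ≈
  [   1.2992     0.3719     0.1883     0.1563]
  [   0.5707     1.3731     0.2652     0.1323]
  [   0.0380     0.0915     1.3510     0.0088]
  [   0.5321     0.5556     0.4888     1.1379]
x = (I − A)⁻¹ d = adj(I−A)·d / det(I−A), with det(I−A) = 0.4533625:
  x_1 = (0.589000·240 + 0.168625·140 + 0.085375·520 + 0.070875·500) / 0.4533625 = 244.80 / 0.4533625 ≈ 539.965
  x_2 = (0.258750·240 + 0.622500·140 + 0.120250·520 + 0.060000·500) / 0.4533625 = 241.78 / 0.4533625 ≈ 533.304
  x_3 = (0.017250·240 + 0.041500·140 + 0.612500·520 + 0.004000·500) / 0.4533625 = 330.45 / 0.4533625 ≈ 728.887
  x_4 = (0.241250·240 + 0.251875·140 + 0.221625·520 + 0.515875·500) / 0.4533625 = 466.345 / 0.4533625 ≈ 1028.636

x_4 = 1028.636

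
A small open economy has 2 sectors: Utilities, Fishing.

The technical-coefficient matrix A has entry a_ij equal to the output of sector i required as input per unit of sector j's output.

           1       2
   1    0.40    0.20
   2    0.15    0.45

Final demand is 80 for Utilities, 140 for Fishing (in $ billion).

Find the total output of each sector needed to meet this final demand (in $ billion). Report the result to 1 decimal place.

I − A =
  [   0.60    -0.20]
  [  -0.15     0.55]
det(I−A) = (0.60)(0.55) − (-0.20)(-0.15) = 0.3000
adj(I−A) = [[0.55, 0.20], [0.15, 0.60]]
(I − A)⁻¹ = adj(I−A) / det(I−A) ≈
  [   1.8333     0.6667]
  [   0.5000     2.0000]
x = (I − A)⁻¹ d = adj(I−A)·d / det(I−A), with det(I−A) = 0.3000:
  x_1 = (0.55·80 + 0.20·140) / 0.3000 = 72.00 / 0.3000 = 240.0
  x_2 = (0.15·80 + 0.60·140) / 0.3000 = 96.00 / 0.3000 = 320.0

x_1 = 240.0, x_2 = 320.0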